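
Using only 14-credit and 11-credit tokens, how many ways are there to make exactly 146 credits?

1

Need nonnegative integers with 14j + 11k = 146.
gcd(14, 11) = 1, and 14·(4) + 11·(-5) = 1.
So (j₀, k₀) = (584, -730); general j = 584 + 11t, k = -730 - 14t.
j ≥ 0 ⇒ t ≥ -53; k ≥ 0 ⇒ t ≤ -53. That's 1 value of t.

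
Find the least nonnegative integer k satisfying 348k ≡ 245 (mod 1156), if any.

no solution

gcd(1156, 348) = 4.
4 does not divide 245, so the congruence has no solution.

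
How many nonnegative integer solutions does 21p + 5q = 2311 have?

gcd(21, 5) = 1  (21 = 4*5 + 1, 5 = 5*1).
Back-substituting, 21*(1) + 5*(-4) = 1.
Scale by 2311: one solution is (2311, -9244). Reduce p mod 5: (1, 458).
General: p = 1 + 5t, q = 458 - 21t.
p ≥ 0 ⇒ t ≥ 0; q ≥ 0 ⇒ t ≤ 21. So t ∈ [0, 21]: 22 solutions.

22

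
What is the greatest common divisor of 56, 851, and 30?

1

gcd(851, 56) = 1.
gcd(1, 30) = 1.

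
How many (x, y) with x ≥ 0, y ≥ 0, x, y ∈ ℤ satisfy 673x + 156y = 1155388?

gcd(673, 156):
  673 = 4*156 + 49
  156 = 3*49 + 9
  49 = 5*9 + 4
  9 = 2*4 + 1
  4 = 4*1
so gcd(673, 156) = 1.
Back-substitute for Bézout coefficients:
  1 = 9 - 2*4
  ... = 673*(-35) + 156*(151)
Scale by 1155388: one solution is (-40438580, 174463588). Reduce x mod 156: (52, 7182).
General: x = 52 + 156t, y = 7182 - 673t.
x ≥ 0 ⇒ t ≥ 0; y ≥ 0 ⇒ t ≤ 10. So t ∈ [0, 10]: 11 solutions.

11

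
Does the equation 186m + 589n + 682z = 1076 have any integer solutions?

no

gcd(589, 186):
  589 = 3*186 + 31
  186 = 6*31
so gcd(589, 186) = 31.
gcd(31, 682) = 31.
31 does not divide 1076 (remainder 22), so no integer solutions.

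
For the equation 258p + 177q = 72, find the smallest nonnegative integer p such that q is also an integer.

14

gcd(258, 177):
  258 = 1×177 + 81
  177 = 2×81 + 15
  81 = 5×15 + 6
  15 = 2×6 + 3
  6 = 2×3
so gcd(258, 177) = 3.
3 divides 72, so solutions exist.
Back-substitute for Bézout coefficients:
  3 = 15 - 2×6
  ... = 258×(-24) + 177×(35)
Scale by 72/3 = 24: (p₀, q₀) = (-576, 840).
General solution: p = -576 + 59t, q = 840 - 86t for integer t.
p ≥ 0: smallest is -576 mod 59 = 14 (at t = 10), with q = -20.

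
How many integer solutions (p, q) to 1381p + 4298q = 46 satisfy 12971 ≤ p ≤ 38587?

gcd(4298, 1381) = 1.
By Bézout, 1381*(305) + 4298*(-98) = 1.
Particular solution: (1136, -365).
General solution: p = 1136 + 4298t, q = -365 - 1381t for integer t.
12971 ≤ 1136 + 4298t ≤ 38587 gives t ∈ [3, 8], which is 6 values.

6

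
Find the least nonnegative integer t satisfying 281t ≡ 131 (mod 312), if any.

gcd(312, 281) = 1  (312 = 1·281 + 31, 281 = 9·31 + 2, 31 = 15·2 + 1, 2 = 2·1).
1 divides 131, so solutions exist.
Back-substituting, 281·(-151) + 312·(136) = 1.
So 281·(-151) ≡ 1 (mod 312); multiply by 131: t ≡ -19781 (mod 312).
Smallest nonnegative: t = -19781 mod 312 = 187.

187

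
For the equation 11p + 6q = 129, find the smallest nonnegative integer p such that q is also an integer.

gcd(11, 6):
  11 = 1*6 + 5
  6 = 1*5 + 1
  5 = 5*1
so gcd(11, 6) = 1.
1 divides 129, so solutions exist.
Back-substitute for Bézout coefficients:
  1 = 6 - 1*5
  ... = 11*(-1) + 6*(2)
Scale by 129/1 = 129: (p₀, q₀) = (-129, 258).
General solution: p = -129 + 6t, q = 258 - 11t for integer t.
p ≥ 0: smallest is -129 mod 6 = 3 (at t = 22), with q = 16.

3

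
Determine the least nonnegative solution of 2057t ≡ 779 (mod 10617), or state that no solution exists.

gcd(10617, 2057):
  10617 = 5*2057 + 332
  2057 = 6*332 + 65
  332 = 5*65 + 7
  65 = 9*7 + 2
  7 = 3*2 + 1
  2 = 2*1
so gcd(10617, 2057) = 1.
1 divides 779, so solutions exist.
Back-substitute for Bézout coefficients:
  1 = 7 - 3*2
  ... = 2057*(-4573) + 10617*(886)
So 2057*(-4573) ≡ 1 (mod 10617); multiply by 779: t ≡ -3562367 (mod 10617).
Smallest nonnegative: t = -3562367 mod 10617 = 4945.

4945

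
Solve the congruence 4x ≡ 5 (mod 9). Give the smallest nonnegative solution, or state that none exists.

8

gcd(9, 4) = 1.
1 divides 5, so solutions exist.
By Bézout, 4·(-2) + 9·(1) = 1.
So 4·(-2) ≡ 1 (mod 9); multiply by 5: x ≡ -10 (mod 9).
Smallest nonnegative: x = -10 mod 9 = 8.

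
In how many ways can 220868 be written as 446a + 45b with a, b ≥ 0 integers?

11

gcd(446, 45) = 1.
By Bézout, 446*(11) + 45*(-109) = 1.
One solution: (43, 4482).
General: a = 43 + 45t, b = 4482 - 446t.
a ≥ 0 ⇒ t ≥ 0; b ≥ 0 ⇒ t ≤ 10. So t ∈ [0, 10]: 11 solutions.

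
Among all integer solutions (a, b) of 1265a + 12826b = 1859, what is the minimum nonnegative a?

113

gcd(12826, 1265):
  12826 = 10*1265 + 176
  1265 = 7*176 + 33
  176 = 5*33 + 11
  33 = 3*11
so gcd(12826, 1265) = 11.
11 divides 1859, so solutions exist.
Back-substitute for Bézout coefficients:
  11 = 176 - 5*33
  ... = 1265*(-365) + 12826*(36)
Scale by 1859/11 = 169: (a₀, b₀) = (-61685, 6084).
General solution: a = -61685 + 1166t, b = 6084 - 115t for integer t.
a ≥ 0: smallest is -61685 mod 1166 = 113 (at t = 53), with b = -11.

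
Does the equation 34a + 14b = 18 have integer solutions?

yes

gcd(34, 14) = 2.
2 divides 18, so integer solutions exist.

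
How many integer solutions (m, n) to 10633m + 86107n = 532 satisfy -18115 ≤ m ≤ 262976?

23

gcd(86107, 10633) = 7  (86107 = 8·10633 + 1043, 10633 = 10·1043 + 203, 1043 = 5·203 + 28, 203 = 7·28 + 7, 28 = 4·7).
Back-substituting, 10633·(2972) + 86107·(-367) = 7.
Scale by 76: particular solution (225872, -27892); reduce m mod 12301: (4454, -550).
General solution: m = 4454 + 12301t, n = -550 - 1519t for integer t.
-18115 ≤ 4454 + 12301t ≤ 262976 gives t ∈ [-1, 21], which is 23 values.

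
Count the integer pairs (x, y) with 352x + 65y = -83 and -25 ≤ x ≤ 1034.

gcd(352, 65) = 1.
By Bézout, 352*(-12) + 65*(65) = 1.
Particular solution: (21, -115).
General solution: x = 21 + 65t, y = -115 - 352t for integer t.
-25 ≤ 21 + 65t ≤ 1034 gives t ∈ [0, 15], which is 16 values.

16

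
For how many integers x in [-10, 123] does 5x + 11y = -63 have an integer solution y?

gcd(11, 5):
  11 = 2·5 + 1
  5 = 5·1
so gcd(11, 5) = 1.
Back-substitute for Bézout coefficients:
  1 = 11 - 2·5
  ... = 5·(-2) + 11·(1)
Scale by -63: particular solution (126, -63); reduce x mod 11: (5, -8).
General solution: x = 5 + 11t, y = -8 - 5t for integer t.
-10 ≤ 5 + 11t ≤ 123 gives t ∈ [-1, 10], which is 12 values.

12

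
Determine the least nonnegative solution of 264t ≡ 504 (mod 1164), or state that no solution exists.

46

gcd(1164, 264) = 12  (1164 = 4·264 + 108, 264 = 2·108 + 48, 108 = 2·48 + 12, 48 = 4·12).
12 divides 504, so solutions exist.
Back-substituting, 264·(-22) + 1164·(5) = 12.
So 264·(-22) ≡ 12 (mod 1164); multiply by 42: t ≡ -924 (mod 97).
Smallest nonnegative: t = -924 mod 97 = 46.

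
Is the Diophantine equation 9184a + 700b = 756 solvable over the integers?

gcd(9184, 700) = 28  (9184 = 13·700 + 84, 700 = 8·84 + 28, 84 = 3·28).
28 divides 756, so integer solutions exist.

yes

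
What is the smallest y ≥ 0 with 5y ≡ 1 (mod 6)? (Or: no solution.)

5

gcd(6, 5):
  6 = 1·5 + 1
  5 = 5·1
so gcd(6, 5) = 1.
1 divides 1, so solutions exist.
Back-substitute for Bézout coefficients:
  1 = 6 - 1·5
  ... = 5·(-1) + 6·(1)
So 5·(-1) ≡ 1 (mod 6); multiply by 1: y ≡ -1 (mod 6).
Smallest nonnegative: y = -1 mod 6 = 5.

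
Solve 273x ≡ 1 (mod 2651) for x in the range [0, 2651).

gcd(2651, 273) = 1.
By Bézout, 273*(-369) + 2651*(38) = 1.
So 273*-369 ≡ 1 (mod 2651), and -369 mod 2651 = 2282.

2282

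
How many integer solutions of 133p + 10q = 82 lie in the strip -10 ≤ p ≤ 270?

28

gcd(133, 10):
  133 = 13*10 + 3
  10 = 3*3 + 1
  3 = 3*1
so gcd(133, 10) = 1.
Back-substitute for Bézout coefficients:
  1 = 10 - 3*3
  ... = 133*(-3) + 10*(40)
Scale by 82: particular solution (-246, 3280); reduce p mod 10: (4, -45).
General solution: p = 4 + 10t, q = -45 - 133t for integer t.
-10 ≤ 4 + 10t ≤ 270 gives t ∈ [-1, 26], which is 28 values.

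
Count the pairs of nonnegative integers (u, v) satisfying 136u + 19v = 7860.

3

gcd(136, 19) = 1  (136 = 7*19 + 3, 19 = 6*3 + 1, 3 = 3*1).
Back-substituting, 136*(-6) + 19*(43) = 1.
Scale by 7860: one solution is (-47160, 337980). Reduce u mod 19: (17, 292).
General: u = 17 + 19t, v = 292 - 136t.
u ≥ 0 ⇒ t ≥ 0; v ≥ 0 ⇒ t ≤ 2. So t ∈ [0, 2]: 3 solutions.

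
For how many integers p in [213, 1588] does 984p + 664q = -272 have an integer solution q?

gcd(984, 664) = 8  (984 = 1×664 + 320, 664 = 2×320 + 24, 320 = 13×24 + 8, 24 = 3×8).
Back-substituting, 984×(27) + 664×(-40) = 8.
Scale by -34: particular solution (-918, 1360); reduce p mod 83: (78, -116).
General solution: p = 78 + 83t, q = -116 - 123t for integer t.
213 ≤ 78 + 83t ≤ 1588 gives t ∈ [2, 18], which is 17 values.

17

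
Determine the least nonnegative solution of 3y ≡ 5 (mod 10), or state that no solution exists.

5

gcd(10, 3):
  10 = 3×3 + 1
  3 = 3×1
so gcd(10, 3) = 1.
1 divides 5, so solutions exist.
Back-substitute for Bézout coefficients:
  1 = 10 - 3×3
  ... = 3×(-3) + 10×(1)
So 3×(-3) ≡ 1 (mod 10); multiply by 5: y ≡ -15 (mod 10).
Smallest nonnegative: y = -15 mod 10 = 5.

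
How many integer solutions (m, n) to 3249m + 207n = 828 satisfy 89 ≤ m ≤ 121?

gcd(3249, 207) = 9.
By Bézout, 3249×(-10) + 207×(157) = 9.
Particular solution: (0, 4).
General solution: m = 0 + 23t, n = 4 - 361t for integer t.
89 ≤ 0 + 23t ≤ 121 gives t ∈ [4, 5], which is 2 values.

2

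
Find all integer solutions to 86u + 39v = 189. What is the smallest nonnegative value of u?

9

gcd(86, 39) = 1.
1 divides 189, so solutions exist.
By Bézout, 86·(5) + 39·(-11) = 1.
Scale by 189/1 = 189: (u₀, v₀) = (945, -2079).
General solution: u = 945 + 39t, v = -2079 - 86t for integer t.
u ≥ 0: smallest is 945 mod 39 = 9 (at t = -24), with v = -15.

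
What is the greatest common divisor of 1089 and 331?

1

gcd(1089, 331) = 1  (1089 = 3·331 + 96, 331 = 3·96 + 43, 96 = 2·43 + 10, 43 = 4·10 + 3, 10 = 3·3 + 1, 3 = 3·1).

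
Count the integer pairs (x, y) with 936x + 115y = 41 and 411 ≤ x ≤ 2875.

22

gcd(936, 115):
  936 = 8*115 + 16
  115 = 7*16 + 3
  16 = 5*3 + 1
  3 = 3*1
so gcd(936, 115) = 1.
Back-substitute for Bézout coefficients:
  1 = 16 - 5*3
  ... = 936*(36) + 115*(-293)
Scale by 41: particular solution (1476, -12013); reduce x mod 115: (96, -781).
General solution: x = 96 + 115t, y = -781 - 936t for integer t.
411 ≤ 96 + 115t ≤ 2875 gives t ∈ [3, 24], which is 22 values.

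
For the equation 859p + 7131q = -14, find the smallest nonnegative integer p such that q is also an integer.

gcd(7131, 859):
  7131 = 8·859 + 259
  859 = 3·259 + 82
  259 = 3·82 + 13
  82 = 6·13 + 4
  13 = 3·4 + 1
  4 = 4·1
so gcd(7131, 859) = 1.
1 divides -14, so solutions exist.
Back-substitute for Bézout coefficients:
  1 = 13 - 3·4
  ... = 859·(-1652) + 7131·(199)
Scale by -14/1 = -14: (p₀, q₀) = (23128, -2786).
General solution: p = 23128 + 7131t, q = -2786 - 859t for integer t.
p ≥ 0: smallest is 23128 mod 7131 = 1735 (at t = -3), with q = -209.

1735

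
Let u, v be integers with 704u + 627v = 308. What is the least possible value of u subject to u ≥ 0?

4

gcd(704, 627):
  704 = 1×627 + 77
  627 = 8×77 + 11
  77 = 7×11
so gcd(704, 627) = 11.
11 divides 308, so solutions exist.
Back-substitute for Bézout coefficients:
  11 = 627 - 8×77
  ... = 704×(-8) + 627×(9)
Scale by 308/11 = 28: (u₀, v₀) = (-224, 252).
General solution: u = -224 + 57t, v = 252 - 64t for integer t.
u ≥ 0: smallest is -224 mod 57 = 4 (at t = 4), with v = -4.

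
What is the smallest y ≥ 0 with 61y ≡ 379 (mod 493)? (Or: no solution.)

281

gcd(493, 61) = 1.
1 divides 379, so solutions exist.
By Bézout, 61·(97) + 493·(-12) = 1.
So 61·(97) ≡ 1 (mod 493); multiply by 379: y ≡ 36763 (mod 493).
Smallest nonnegative: y = 36763 mod 493 = 281.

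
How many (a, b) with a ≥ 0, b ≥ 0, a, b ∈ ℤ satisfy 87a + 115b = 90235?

gcd(115, 87):
  115 = 1·87 + 28
  87 = 3·28 + 3
  28 = 9·3 + 1
  3 = 3·1
so gcd(115, 87) = 1.
Back-substitute for Bézout coefficients:
  1 = 28 - 9·3
  ... = 87·(-37) + 115·(28)
Scale by 90235: one solution is (-3338695, 2526580). Reduce a mod 115: (100, 709).
General: a = 100 + 115t, b = 709 - 87t.
a ≥ 0 ⇒ t ≥ 0; b ≥ 0 ⇒ t ≤ 8. So t ∈ [0, 8]: 9 solutions.

9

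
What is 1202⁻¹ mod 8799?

gcd(8799, 1202) = 1.
By Bézout, 1202·(-3931) + 8799·(537) = 1.
So 1202·-3931 ≡ 1 (mod 8799), and -3931 mod 8799 = 4868.

4868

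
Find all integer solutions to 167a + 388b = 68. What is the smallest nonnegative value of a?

328

gcd(388, 167):
  388 = 2·167 + 54
  167 = 3·54 + 5
  54 = 10·5 + 4
  5 = 1·4 + 1
  4 = 4·1
so gcd(388, 167) = 1.
1 divides 68, so solutions exist.
Back-substitute for Bézout coefficients:
  1 = 5 - 1·4
  ... = 167·(79) + 388·(-34)
Scale by 68/1 = 68: (a₀, b₀) = (5372, -2312).
General solution: a = 5372 + 388t, b = -2312 - 167t for integer t.
a ≥ 0: smallest is 5372 mod 388 = 328 (at t = -13), with b = -141.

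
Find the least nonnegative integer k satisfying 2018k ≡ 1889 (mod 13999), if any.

1978

gcd(13999, 2018):
  13999 = 6*2018 + 1891
  2018 = 1*1891 + 127
  1891 = 14*127 + 113
  127 = 1*113 + 14
  113 = 8*14 + 1
  14 = 14*1
so gcd(13999, 2018) = 1.
1 divides 1889, so solutions exist.
Back-substitute for Bézout coefficients:
  1 = 113 - 8*14
  ... = 2018*(-992) + 13999*(143)
So 2018*(-992) ≡ 1 (mod 13999); multiply by 1889: k ≡ -1873888 (mod 13999).
Smallest nonnegative: k = -1873888 mod 13999 = 1978.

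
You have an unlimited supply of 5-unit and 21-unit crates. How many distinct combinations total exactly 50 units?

1

Need nonnegative integers with 5j + 21k = 50.
gcd(5, 21) = 1, and 5·(-4) + 21·(1) = 1.
So (j₀, k₀) = (-200, 50); general j = -200 + 21t, k = 50 - 5t.
j ≥ 0 ⇒ t ≥ 10; k ≥ 0 ⇒ t ≤ 10. That's 1 value of t.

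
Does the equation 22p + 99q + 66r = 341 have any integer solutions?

yes

gcd(99, 22) = 11  (99 = 4*22 + 11, 22 = 2*11).
gcd(11, 66) = 11.
11 divides 341, so integer solutions exist.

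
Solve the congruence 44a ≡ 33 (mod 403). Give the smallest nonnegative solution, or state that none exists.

303

gcd(403, 44) = 1.
1 divides 33, so solutions exist.
By Bézout, 44·(-174) + 403·(19) = 1.
So 44·(-174) ≡ 1 (mod 403); multiply by 33: a ≡ -5742 (mod 403).
Smallest nonnegative: a = -5742 mod 403 = 303.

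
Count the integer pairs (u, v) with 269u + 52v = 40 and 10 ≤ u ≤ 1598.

gcd(269, 52):
  269 = 5*52 + 9
  52 = 5*9 + 7
  9 = 1*7 + 2
  7 = 3*2 + 1
  2 = 2*1
so gcd(269, 52) = 1.
Back-substitute for Bézout coefficients:
  1 = 7 - 3*2
  ... = 269*(-23) + 52*(119)
Scale by 40: particular solution (-920, 4760); reduce u mod 52: (16, -82).
General solution: u = 16 + 52t, v = -82 - 269t for integer t.
10 ≤ 16 + 52t ≤ 1598 gives t ∈ [0, 30], which is 31 values.

31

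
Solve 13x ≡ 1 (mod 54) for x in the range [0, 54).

25

gcd(54, 13):
  54 = 4·13 + 2
  13 = 6·2 + 1
  2 = 2·1
so gcd(54, 13) = 1.
Back-substitute for Bézout coefficients:
  1 = 13 - 6·2
  ... = 13·(25) + 54·(-6)
So 13·25 ≡ 1 (mod 54), and 25 mod 54 = 25.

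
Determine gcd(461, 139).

1

gcd(461, 139) = 1  (461 = 3*139 + 44, 139 = 3*44 + 7, 44 = 6*7 + 2, 7 = 3*2 + 1, 2 = 2*1).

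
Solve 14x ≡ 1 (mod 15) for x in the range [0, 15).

14

gcd(15, 14) = 1.
By Bézout, 14·(-1) + 15·(1) = 1.
So 14·-1 ≡ 1 (mod 15), and -1 mod 15 = 14.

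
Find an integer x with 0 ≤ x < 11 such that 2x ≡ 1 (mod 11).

gcd(11, 2):
  11 = 5×2 + 1
  2 = 2×1
so gcd(11, 2) = 1.
Back-substitute for Bézout coefficients:
  1 = 11 - 5×2
  ... = 2×(-5) + 11×(1)
So 2×-5 ≡ 1 (mod 11), and -5 mod 11 = 6.

6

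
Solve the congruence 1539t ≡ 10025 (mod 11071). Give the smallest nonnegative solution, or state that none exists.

8495

gcd(11071, 1539) = 1.
1 divides 10025, so solutions exist.
By Bézout, 1539*(2712) + 11071*(-377) = 1.
So 1539*(2712) ≡ 1 (mod 11071); multiply by 10025: t ≡ 27187800 (mod 11071).
Smallest nonnegative: t = 27187800 mod 11071 = 8495.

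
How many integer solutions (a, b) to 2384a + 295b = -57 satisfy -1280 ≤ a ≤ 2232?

11

gcd(2384, 295) = 1  (2384 = 8×295 + 24, 295 = 12×24 + 7, 24 = 3×7 + 3, 7 = 2×3 + 1, 3 = 3×1).
Back-substituting, 2384×(-86) + 295×(695) = 1.
Scale by -57: particular solution (4902, -39615); reduce a mod 295: (182, -1471).
General solution: a = 182 + 295t, b = -1471 - 2384t for integer t.
-1280 ≤ 182 + 295t ≤ 2232 gives t ∈ [-4, 6], which is 11 values.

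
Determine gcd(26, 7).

gcd(26, 7) = 1  (26 = 3*7 + 5, 7 = 1*5 + 2, 5 = 2*2 + 1, 2 = 2*1).

1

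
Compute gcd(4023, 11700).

9

gcd(11700, 4023):
  11700 = 2·4023 + 3654
  4023 = 1·3654 + 369
  3654 = 9·369 + 333
  369 = 1·333 + 36
  333 = 9·36 + 9
  36 = 4·9
so gcd(11700, 4023) = 9.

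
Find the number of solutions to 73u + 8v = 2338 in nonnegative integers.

gcd(73, 8) = 1  (73 = 9*8 + 1, 8 = 8*1).
Back-substituting, 73*(1) + 8*(-9) = 1.
Scale by 2338: one solution is (2338, -21042). Reduce u mod 8: (2, 274).
General: u = 2 + 8t, v = 274 - 73t.
u ≥ 0 ⇒ t ≥ 0; v ≥ 0 ⇒ t ≤ 3. So t ∈ [0, 3]: 4 solutions.

4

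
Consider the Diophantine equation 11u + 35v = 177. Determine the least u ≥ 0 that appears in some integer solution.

32

gcd(35, 11) = 1.
1 divides 177, so solutions exist.
By Bézout, 11×(16) + 35×(-5) = 1.
Scale by 177/1 = 177: (u₀, v₀) = (2832, -885).
General solution: u = 2832 + 35t, v = -885 - 11t for integer t.
u ≥ 0: smallest is 2832 mod 35 = 32 (at t = -80), with v = -5.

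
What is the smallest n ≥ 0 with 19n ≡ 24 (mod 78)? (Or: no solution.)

30

gcd(78, 19) = 1  (78 = 4×19 + 2, 19 = 9×2 + 1, 2 = 2×1).
1 divides 24, so solutions exist.
Back-substituting, 19×(37) + 78×(-9) = 1.
So 19×(37) ≡ 1 (mod 78); multiply by 24: n ≡ 888 (mod 78).
Smallest nonnegative: n = 888 mod 78 = 30.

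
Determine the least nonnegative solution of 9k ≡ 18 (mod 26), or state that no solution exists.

gcd(26, 9):
  26 = 2×9 + 8
  9 = 1×8 + 1
  8 = 8×1
so gcd(26, 9) = 1.
1 divides 18, so solutions exist.
Back-substitute for Bézout coefficients:
  1 = 9 - 1×8
  ... = 9×(3) + 26×(-1)
So 9×(3) ≡ 1 (mod 26); multiply by 18: k ≡ 54 (mod 26).
Smallest nonnegative: k = 54 mod 26 = 2.

2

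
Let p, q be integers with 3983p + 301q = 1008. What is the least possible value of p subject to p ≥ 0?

gcd(3983, 301):
  3983 = 13×301 + 70
  301 = 4×70 + 21
  70 = 3×21 + 7
  21 = 3×7
so gcd(3983, 301) = 7.
7 divides 1008, so solutions exist.
Back-substitute for Bézout coefficients:
  7 = 70 - 3×21
  ... = 3983×(13) + 301×(-172)
Scale by 1008/7 = 144: (p₀, q₀) = (1872, -24768).
General solution: p = 1872 + 43t, q = -24768 - 569t for integer t.
p ≥ 0: smallest is 1872 mod 43 = 23 (at t = -43), with q = -301.

23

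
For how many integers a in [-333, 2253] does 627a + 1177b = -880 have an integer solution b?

gcd(1177, 627) = 11.
By Bézout, 627·(-15) + 1177·(8) = 11.
Particular solution: (23, -13).
General solution: a = 23 + 107t, b = -13 - 57t for integer t.
-333 ≤ 23 + 107t ≤ 2253 gives t ∈ [-3, 20], which is 24 values.

24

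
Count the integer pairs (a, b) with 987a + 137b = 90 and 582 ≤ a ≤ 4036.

25

gcd(987, 137) = 1.
By Bézout, 987·(-44) + 137·(317) = 1.
Particular solution: (13, -93).
General solution: a = 13 + 137t, b = -93 - 987t for integer t.
582 ≤ 13 + 137t ≤ 4036 gives t ∈ [5, 29], which is 25 values.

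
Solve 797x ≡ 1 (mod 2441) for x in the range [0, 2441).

1611

gcd(2441, 797) = 1.
By Bézout, 797*(-830) + 2441*(271) = 1.
So 797*-830 ≡ 1 (mod 2441), and -830 mod 2441 = 1611.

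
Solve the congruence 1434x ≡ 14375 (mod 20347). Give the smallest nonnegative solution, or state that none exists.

18328

gcd(20347, 1434):
  20347 = 14*1434 + 271
  1434 = 5*271 + 79
  271 = 3*79 + 34
  79 = 2*34 + 11
  34 = 3*11 + 1
  11 = 11*1
so gcd(20347, 1434) = 1.
1 divides 14375, so solutions exist.
Back-substitute for Bézout coefficients:
  1 = 34 - 3*11
  ... = 1434*(-1802) + 20347*(127)
So 1434*(-1802) ≡ 1 (mod 20347); multiply by 14375: x ≡ -25903750 (mod 20347).
Smallest nonnegative: x = -25903750 mod 20347 = 18328.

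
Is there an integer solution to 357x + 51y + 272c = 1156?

yes

gcd(357, 51):
  357 = 7·51
so gcd(357, 51) = 51.
gcd(51, 272) = 17.
17 divides 1156, so integer solutions exist.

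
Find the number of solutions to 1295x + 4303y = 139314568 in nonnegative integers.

25

gcd(4303, 1295) = 1  (4303 = 3·1295 + 418, 1295 = 3·418 + 41, 418 = 10·41 + 8, 41 = 5·8 + 1, 8 = 8·1).
Back-substituting, 1295·(525) + 4303·(-158) = 1.
Scale by 139314568: one solution is (73140148200, -22011701744). Reduce x mod 4303: (366, 32266).
General: x = 366 + 4303t, y = 32266 - 1295t.
x ≥ 0 ⇒ t ≥ 0; y ≥ 0 ⇒ t ≤ 24. So t ∈ [0, 24]: 25 solutions.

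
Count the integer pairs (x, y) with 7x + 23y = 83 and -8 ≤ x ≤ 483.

gcd(23, 7) = 1  (23 = 3×7 + 2, 7 = 3×2 + 1, 2 = 2×1).
Back-substituting, 7×(10) + 23×(-3) = 1.
Scale by 83: particular solution (830, -249); reduce x mod 23: (2, 3).
General solution: x = 2 + 23t, y = 3 - 7t for integer t.
-8 ≤ 2 + 23t ≤ 483 gives t ∈ [0, 20], which is 21 values.

21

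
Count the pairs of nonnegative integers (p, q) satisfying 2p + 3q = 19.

3

gcd(3, 2) = 1  (3 = 1*2 + 1, 2 = 2*1).
Back-substituting, 2*(-1) + 3*(1) = 1.
Scale by 19: one solution is (-19, 19). Reduce p mod 3: (2, 5).
General: p = 2 + 3t, q = 5 - 2t.
p ≥ 0 ⇒ t ≥ 0; q ≥ 0 ⇒ t ≤ 2. So t ∈ [0, 2]: 3 solutions.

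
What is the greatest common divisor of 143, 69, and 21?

1

gcd(143, 69) = 1  (143 = 2·69 + 5, 69 = 13·5 + 4, 5 = 1·4 + 1, 4 = 4·1).
gcd(1, 21) = 1.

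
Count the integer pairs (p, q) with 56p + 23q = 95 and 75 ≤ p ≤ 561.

gcd(56, 23) = 1  (56 = 2×23 + 10, 23 = 2×10 + 3, 10 = 3×3 + 1, 3 = 3×1).
Back-substituting, 56×(7) + 23×(-17) = 1.
Scale by 95: particular solution (665, -1615); reduce p mod 23: (21, -47).
General solution: p = 21 + 23t, q = -47 - 56t for integer t.
75 ≤ 21 + 23t ≤ 561 gives t ∈ [3, 23], which is 21 values.

21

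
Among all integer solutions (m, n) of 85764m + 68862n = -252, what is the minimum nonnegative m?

4339

gcd(85764, 68862) = 6.
6 divides -252, so solutions exist.
By Bézout, 85764×(1263) + 68862×(-1573) = 6.
Scale by -252/6 = -42: (m₀, n₀) = (-53046, 66066).
General solution: m = -53046 + 11477t, n = 66066 - 14294t for integer t.
m ≥ 0: smallest is -53046 mod 11477 = 4339 (at t = 5), with n = -5404.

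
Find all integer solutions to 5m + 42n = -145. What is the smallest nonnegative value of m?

13

gcd(42, 5):
  42 = 8·5 + 2
  5 = 2·2 + 1
  2 = 2·1
so gcd(42, 5) = 1.
1 divides -145, so solutions exist.
Back-substitute for Bézout coefficients:
  1 = 5 - 2·2
  ... = 5·(17) + 42·(-2)
Scale by -145/1 = -145: (m₀, n₀) = (-2465, 290).
General solution: m = -2465 + 42t, n = 290 - 5t for integer t.
m ≥ 0: smallest is -2465 mod 42 = 13 (at t = 59), with n = -5.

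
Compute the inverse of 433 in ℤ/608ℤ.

gcd(608, 433) = 1  (608 = 1×433 + 175, 433 = 2×175 + 83, 175 = 2×83 + 9, 83 = 9×9 + 2, 9 = 4×2 + 1, 2 = 2×1).
Back-substituting, 433×(-271) + 608×(193) = 1.
So 433×-271 ≡ 1 (mod 608), and -271 mod 608 = 337.

337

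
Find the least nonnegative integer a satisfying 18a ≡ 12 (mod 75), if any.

9

gcd(75, 18) = 3  (75 = 4·18 + 3, 18 = 6·3).
3 divides 12, so solutions exist.
Back-substituting, 18·(-4) + 75·(1) = 3.
So 18·(-4) ≡ 3 (mod 75); multiply by 4: a ≡ -16 (mod 25).
Smallest nonnegative: a = -16 mod 25 = 9.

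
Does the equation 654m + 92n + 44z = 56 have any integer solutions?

gcd(654, 92):
  654 = 7*92 + 10
  92 = 9*10 + 2
  10 = 5*2
so gcd(654, 92) = 2.
gcd(2, 44) = 2.
2 divides 56, so integer solutions exist.

yes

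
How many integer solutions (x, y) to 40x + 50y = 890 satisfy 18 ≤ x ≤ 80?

12

gcd(50, 40) = 10.
By Bézout, 40×(-1) + 50×(1) = 10.
Particular solution: (1, 17).
General solution: x = 1 + 5t, y = 17 - 4t for integer t.
18 ≤ 1 + 5t ≤ 80 gives t ∈ [4, 15], which is 12 values.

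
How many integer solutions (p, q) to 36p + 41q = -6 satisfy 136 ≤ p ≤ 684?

gcd(41, 36):
  41 = 1·36 + 5
  36 = 7·5 + 1
  5 = 5·1
so gcd(41, 36) = 1.
Back-substitute for Bézout coefficients:
  1 = 36 - 7·5
  ... = 36·(8) + 41·(-7)
Scale by -6: particular solution (-48, 42); reduce p mod 41: (34, -30).
General solution: p = 34 + 41t, q = -30 - 36t for integer t.
136 ≤ 34 + 41t ≤ 684 gives t ∈ [3, 15], which is 13 values.

13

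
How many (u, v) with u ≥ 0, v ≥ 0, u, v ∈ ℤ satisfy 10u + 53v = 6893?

13

gcd(53, 10) = 1.
By Bézout, 10·(16) + 53·(-3) = 1.
One solution: (48, 121).
General: u = 48 + 53t, v = 121 - 10t.
u ≥ 0 ⇒ t ≥ 0; v ≥ 0 ⇒ t ≤ 12. So t ∈ [0, 12]: 13 solutions.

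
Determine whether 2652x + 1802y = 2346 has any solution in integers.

yes

gcd(2652, 1802) = 34  (2652 = 1·1802 + 850, 1802 = 2·850 + 102, 850 = 8·102 + 34, 102 = 3·34).
34 divides 2346, so integer solutions exist.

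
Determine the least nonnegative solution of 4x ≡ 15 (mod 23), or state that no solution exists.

gcd(23, 4):
  23 = 5·4 + 3
  4 = 1·3 + 1
  3 = 3·1
so gcd(23, 4) = 1.
1 divides 15, so solutions exist.
Back-substitute for Bézout coefficients:
  1 = 4 - 1·3
  ... = 4·(6) + 23·(-1)
So 4·(6) ≡ 1 (mod 23); multiply by 15: x ≡ 90 (mod 23).
Smallest nonnegative: x = 90 mod 23 = 21.

21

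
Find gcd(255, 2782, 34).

1

gcd(2782, 255) = 1  (2782 = 10·255 + 232, 255 = 1·232 + 23, 232 = 10·23 + 2, 23 = 11·2 + 1, 2 = 2·1).
gcd(1, 34) = 1.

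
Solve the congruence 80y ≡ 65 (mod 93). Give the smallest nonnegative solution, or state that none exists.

gcd(93, 80) = 1  (93 = 1*80 + 13, 80 = 6*13 + 2, 13 = 6*2 + 1, 2 = 2*1).
1 divides 65, so solutions exist.
Back-substituting, 80*(-43) + 93*(37) = 1.
So 80*(-43) ≡ 1 (mod 93); multiply by 65: y ≡ -2795 (mod 93).
Smallest nonnegative: y = -2795 mod 93 = 88.

88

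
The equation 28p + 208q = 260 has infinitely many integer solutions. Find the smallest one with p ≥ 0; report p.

39

gcd(208, 28):
  208 = 7×28 + 12
  28 = 2×12 + 4
  12 = 3×4
so gcd(208, 28) = 4.
4 divides 260, so solutions exist.
Back-substitute for Bézout coefficients:
  4 = 28 - 2×12
  ... = 28×(15) + 208×(-2)
Scale by 260/4 = 65: (p₀, q₀) = (975, -130).
General solution: p = 975 + 52t, q = -130 - 7t for integer t.
p ≥ 0: smallest is 975 mod 52 = 39 (at t = -18), with q = -4.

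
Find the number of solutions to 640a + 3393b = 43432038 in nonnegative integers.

gcd(3393, 640) = 1  (3393 = 5·640 + 193, 640 = 3·193 + 61, 193 = 3·61 + 10, 61 = 6·10 + 1, 10 = 10·1).
Back-substituting, 640·(334) + 3393·(-63) = 1.
Scale by 43432038: one solution is (14506300692, -2736218394). Reduce a mod 3393: (819, 12646).
General: a = 819 + 3393t, b = 12646 - 640t.
a ≥ 0 ⇒ t ≥ 0; b ≥ 0 ⇒ t ≤ 19. So t ∈ [0, 19]: 20 solutions.

20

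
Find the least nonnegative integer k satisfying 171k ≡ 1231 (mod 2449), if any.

gcd(2449, 171) = 1  (2449 = 14×171 + 55, 171 = 3×55 + 6, 55 = 9×6 + 1, 6 = 6×1).
1 divides 1231, so solutions exist.
Back-substituting, 171×(-401) + 2449×(28) = 1.
So 171×(-401) ≡ 1 (mod 2449); multiply by 1231: k ≡ -493631 (mod 2449).
Smallest nonnegative: k = -493631 mod 2449 = 1067.

1067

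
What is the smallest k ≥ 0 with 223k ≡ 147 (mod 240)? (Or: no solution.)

gcd(240, 223) = 1.
1 divides 147, so solutions exist.
By Bézout, 223×(-113) + 240×(105) = 1.
So 223×(-113) ≡ 1 (mod 240); multiply by 147: k ≡ -16611 (mod 240).
Smallest nonnegative: k = -16611 mod 240 = 189.

189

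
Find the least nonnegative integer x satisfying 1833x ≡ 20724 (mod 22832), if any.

gcd(22832, 1833) = 1  (22832 = 12*1833 + 836, 1833 = 2*836 + 161, 836 = 5*161 + 31, 161 = 5*31 + 6, 31 = 5*6 + 1, 6 = 6*1).
1 divides 20724, so solutions exist.
Back-substituting, 1833*(-3687) + 22832*(296) = 1.
So 1833*(-3687) ≡ 1 (mod 22832); multiply by 20724: x ≡ -76409388 (mod 22832).
Smallest nonnegative: x = -76409388 mod 22832 = 9316.

9316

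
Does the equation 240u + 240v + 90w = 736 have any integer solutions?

gcd(240, 240) = 240  (240 = 1×240).
gcd(240, 90) = 30.
30 does not divide 736 (remainder 16), so no integer solutions.

no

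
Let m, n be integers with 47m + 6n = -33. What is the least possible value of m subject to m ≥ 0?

3

gcd(47, 6) = 1  (47 = 7·6 + 5, 6 = 1·5 + 1, 5 = 5·1).
1 divides -33, so solutions exist.
Back-substituting, 47·(-1) + 6·(8) = 1.
Scale by -33/1 = -33: (m₀, n₀) = (33, -264).
General solution: m = 33 + 6t, n = -264 - 47t for integer t.
m ≥ 0: smallest is 33 mod 6 = 3 (at t = -5), with n = -29.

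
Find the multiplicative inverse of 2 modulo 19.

gcd(19, 2) = 1.
By Bézout, 2·(-9) + 19·(1) = 1.
So 2·-9 ≡ 1 (mod 19), and -9 mod 19 = 10.

10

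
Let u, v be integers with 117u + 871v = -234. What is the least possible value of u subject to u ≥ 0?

65

gcd(871, 117) = 13.
13 divides -234, so solutions exist.
By Bézout, 117×(15) + 871×(-2) = 13.
Scale by -234/13 = -18: (u₀, v₀) = (-270, 36).
General solution: u = -270 + 67t, v = 36 - 9t for integer t.
u ≥ 0: smallest is -270 mod 67 = 65 (at t = 5), with v = -9.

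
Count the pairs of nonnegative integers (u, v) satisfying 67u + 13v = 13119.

15

gcd(67, 13) = 1.
By Bézout, 67×(-6) + 13×(31) = 1.
One solution: (1, 1004).
General: u = 1 + 13t, v = 1004 - 67t.
u ≥ 0 ⇒ t ≥ 0; v ≥ 0 ⇒ t ≤ 14. So t ∈ [0, 14]: 15 solutions.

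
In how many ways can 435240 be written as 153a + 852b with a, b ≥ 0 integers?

10

gcd(852, 153) = 3.
By Bézout, 153*(39) + 852*(-7) = 3.
One solution: (272, 462).
General: a = 272 + 284t, b = 462 - 51t.
a ≥ 0 ⇒ t ≥ 0; b ≥ 0 ⇒ t ≤ 9. So t ∈ [0, 9]: 10 solutions.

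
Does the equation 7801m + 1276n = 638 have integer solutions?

yes

gcd(7801, 1276) = 29  (7801 = 6*1276 + 145, 1276 = 8*145 + 116, 145 = 1*116 + 29, 116 = 4*29).
29 divides 638, so integer solutions exist.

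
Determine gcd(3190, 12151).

29

gcd(12151, 3190):
  12151 = 3*3190 + 2581
  3190 = 1*2581 + 609
  2581 = 4*609 + 145
  609 = 4*145 + 29
  145 = 5*29
so gcd(12151, 3190) = 29.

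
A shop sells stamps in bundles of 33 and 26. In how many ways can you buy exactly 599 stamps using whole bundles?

Need nonnegative integers with 33j + 26k = 599.
gcd(33, 26) = 1, and 33·(-11) + 26·(14) = 1.
So (j₀, k₀) = (-6589, 8386); general j = -6589 + 26t, k = 8386 - 33t.
j ≥ 0 ⇒ t ≥ 254; k ≥ 0 ⇒ t ≤ 254. That's 1 value of t.

1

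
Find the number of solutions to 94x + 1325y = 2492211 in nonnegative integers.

20

gcd(1325, 94) = 1.
By Bézout, 94*(-296) + 1325*(21) = 1.
One solution: (619, 1837).
General: x = 619 + 1325t, y = 1837 - 94t.
x ≥ 0 ⇒ t ≥ 0; y ≥ 0 ⇒ t ≤ 19. So t ∈ [0, 19]: 20 solutions.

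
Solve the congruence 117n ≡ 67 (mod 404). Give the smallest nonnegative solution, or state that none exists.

263

gcd(404, 117):
  404 = 3·117 + 53
  117 = 2·53 + 11
  53 = 4·11 + 9
  11 = 1·9 + 2
  9 = 4·2 + 1
  2 = 2·1
so gcd(404, 117) = 1.
1 divides 67, so solutions exist.
Back-substitute for Bézout coefficients:
  1 = 9 - 4·2
  ... = 117·(-183) + 404·(53)
So 117·(-183) ≡ 1 (mod 404); multiply by 67: n ≡ -12261 (mod 404).
Smallest nonnegative: n = -12261 mod 404 = 263.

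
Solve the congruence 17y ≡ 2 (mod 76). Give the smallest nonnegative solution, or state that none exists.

18

gcd(76, 17) = 1  (76 = 4·17 + 8, 17 = 2·8 + 1, 8 = 8·1).
1 divides 2, so solutions exist.
Back-substituting, 17·(9) + 76·(-2) = 1.
So 17·(9) ≡ 1 (mod 76); multiply by 2: y ≡ 18 (mod 76).
Smallest nonnegative: y = 18 mod 76 = 18.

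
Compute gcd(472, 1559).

gcd(1559, 472):
  1559 = 3·472 + 143
  472 = 3·143 + 43
  143 = 3·43 + 14
  43 = 3·14 + 1
  14 = 14·1
so gcd(1559, 472) = 1.

1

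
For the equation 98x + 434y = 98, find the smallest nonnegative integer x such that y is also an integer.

1

gcd(434, 98):
  434 = 4×98 + 42
  98 = 2×42 + 14
  42 = 3×14
so gcd(434, 98) = 14.
14 divides 98, so solutions exist.
Back-substitute for Bézout coefficients:
  14 = 98 - 2×42
  ... = 98×(9) + 434×(-2)
Scale by 98/14 = 7: (x₀, y₀) = (63, -14).
General solution: x = 63 + 31t, y = -14 - 7t for integer t.
x ≥ 0: smallest is 63 mod 31 = 1 (at t = -2), with y = 0.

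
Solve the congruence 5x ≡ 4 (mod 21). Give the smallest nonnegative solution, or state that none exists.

5

gcd(21, 5) = 1.
1 divides 4, so solutions exist.
By Bézout, 5·(-4) + 21·(1) = 1.
So 5·(-4) ≡ 1 (mod 21); multiply by 4: x ≡ -16 (mod 21).
Smallest nonnegative: x = -16 mod 21 = 5.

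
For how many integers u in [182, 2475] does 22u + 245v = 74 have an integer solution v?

9

gcd(245, 22) = 1  (245 = 11·22 + 3, 22 = 7·3 + 1, 3 = 3·1).
Back-substituting, 22·(78) + 245·(-7) = 1.
Scale by 74: particular solution (5772, -518); reduce u mod 245: (137, -12).
General solution: u = 137 + 245t, v = -12 - 22t for integer t.
182 ≤ 137 + 245t ≤ 2475 gives t ∈ [1, 9], which is 9 values.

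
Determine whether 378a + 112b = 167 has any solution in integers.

no

gcd(378, 112) = 14.
14 does not divide 167 (remainder 13), so no integer solutions.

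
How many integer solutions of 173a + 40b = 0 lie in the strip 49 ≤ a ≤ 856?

gcd(173, 40):
  173 = 4×40 + 13
  40 = 3×13 + 1
  13 = 13×1
so gcd(173, 40) = 1.
Back-substitute for Bézout coefficients:
  1 = 40 - 3×13
  ... = 173×(-3) + 40×(13)
Scale by 0: particular solution (0, 0); reduce a mod 40: (0, 0).
General solution: a = 0 + 40t, b = 0 - 173t for integer t.
49 ≤ 0 + 40t ≤ 856 gives t ∈ [2, 21], which is 20 values.

20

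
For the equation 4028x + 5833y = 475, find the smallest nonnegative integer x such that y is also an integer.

129

gcd(5833, 4028):
  5833 = 1×4028 + 1805
  4028 = 2×1805 + 418
  1805 = 4×418 + 133
  418 = 3×133 + 19
  133 = 7×19
so gcd(5833, 4028) = 19.
19 divides 475, so solutions exist.
Back-substitute for Bézout coefficients:
  19 = 418 - 3×133
  ... = 4028×(42) + 5833×(-29)
Scale by 475/19 = 25: (x₀, y₀) = (1050, -725).
General solution: x = 1050 + 307t, y = -725 - 212t for integer t.
x ≥ 0: smallest is 1050 mod 307 = 129 (at t = -3), with y = -89.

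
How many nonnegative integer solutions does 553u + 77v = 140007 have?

23

gcd(553, 77) = 7  (553 = 7*77 + 14, 77 = 5*14 + 7, 14 = 2*7).
Back-substituting, 553*(-5) + 77*(36) = 7.
Scale by 20001: one solution is (-100005, 720036). Reduce u mod 11: (7, 1768).
General: u = 7 + 11t, v = 1768 - 79t.
u ≥ 0 ⇒ t ≥ 0; v ≥ 0 ⇒ t ≤ 22. So t ∈ [0, 22]: 23 solutions.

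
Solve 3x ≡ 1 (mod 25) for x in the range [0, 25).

17

gcd(25, 3) = 1.
By Bézout, 3×(-8) + 25×(1) = 1.
So 3×-8 ≡ 1 (mod 25), and -8 mod 25 = 17.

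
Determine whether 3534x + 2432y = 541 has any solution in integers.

gcd(3534, 2432) = 38.
38 does not divide 541 (remainder 9), so no integer solutions.

no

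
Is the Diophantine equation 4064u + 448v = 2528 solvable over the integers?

yes

gcd(4064, 448) = 32.
32 divides 2528, so integer solutions exist.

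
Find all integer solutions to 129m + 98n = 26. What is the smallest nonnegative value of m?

4

gcd(129, 98):
  129 = 1×98 + 31
  98 = 3×31 + 5
  31 = 6×5 + 1
  5 = 5×1
so gcd(129, 98) = 1.
1 divides 26, so solutions exist.
Back-substitute for Bézout coefficients:
  1 = 31 - 6×5
  ... = 129×(19) + 98×(-25)
Scale by 26/1 = 26: (m₀, n₀) = (494, -650).
General solution: m = 494 + 98t, n = -650 - 129t for integer t.
m ≥ 0: smallest is 494 mod 98 = 4 (at t = -5), with n = -5.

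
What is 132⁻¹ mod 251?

116

gcd(251, 132) = 1.
By Bézout, 132·(116) + 251·(-61) = 1.
So 132·116 ≡ 1 (mod 251), and 116 mod 251 = 116.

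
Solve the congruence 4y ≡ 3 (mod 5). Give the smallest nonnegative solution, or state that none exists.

2

gcd(5, 4):
  5 = 1×4 + 1
  4 = 4×1
so gcd(5, 4) = 1.
1 divides 3, so solutions exist.
Back-substitute for Bézout coefficients:
  1 = 5 - 1×4
  ... = 4×(-1) + 5×(1)
So 4×(-1) ≡ 1 (mod 5); multiply by 3: y ≡ -3 (mod 5).
Smallest nonnegative: y = -3 mod 5 = 2.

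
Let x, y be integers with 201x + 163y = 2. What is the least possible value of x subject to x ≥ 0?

gcd(201, 163):
  201 = 1×163 + 38
  163 = 4×38 + 11
  38 = 3×11 + 5
  11 = 2×5 + 1
  5 = 5×1
so gcd(201, 163) = 1.
1 divides 2, so solutions exist.
Back-substitute for Bézout coefficients:
  1 = 11 - 2×5
  ... = 201×(-30) + 163×(37)
Scale by 2/1 = 2: (x₀, y₀) = (-60, 74).
General solution: x = -60 + 163t, y = 74 - 201t for integer t.
x ≥ 0: smallest is -60 mod 163 = 103 (at t = 1), with y = -127.

103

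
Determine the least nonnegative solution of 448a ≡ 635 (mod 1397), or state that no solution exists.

254

gcd(1397, 448) = 1.
1 divides 635, so solutions exist.
By Bézout, 448*(-290) + 1397*(93) = 1.
So 448*(-290) ≡ 1 (mod 1397); multiply by 635: a ≡ -184150 (mod 1397).
Smallest nonnegative: a = -184150 mod 1397 = 254.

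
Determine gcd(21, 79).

1

gcd(79, 21) = 1  (79 = 3·21 + 16, 21 = 1·16 + 5, 16 = 3·5 + 1, 5 = 5·1).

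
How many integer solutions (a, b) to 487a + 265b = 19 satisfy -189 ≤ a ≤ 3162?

13

gcd(487, 265):
  487 = 1×265 + 222
  265 = 1×222 + 43
  222 = 5×43 + 7
  43 = 6×7 + 1
  7 = 7×1
so gcd(487, 265) = 1.
Back-substitute for Bézout coefficients:
  1 = 43 - 6×7
  ... = 487×(-37) + 265×(68)
Scale by 19: particular solution (-703, 1292); reduce a mod 265: (92, -169).
General solution: a = 92 + 265t, b = -169 - 487t for integer t.
-189 ≤ 92 + 265t ≤ 3162 gives t ∈ [-1, 11], which is 13 values.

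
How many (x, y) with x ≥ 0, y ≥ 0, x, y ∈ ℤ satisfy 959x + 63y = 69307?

8

gcd(959, 63) = 7  (959 = 15×63 + 14, 63 = 4×14 + 7, 14 = 2×7).
Back-substituting, 959×(-4) + 63×(61) = 7.
Scale by 9901: one solution is (-39604, 603961). Reduce x mod 9: (5, 1024).
General: x = 5 + 9t, y = 1024 - 137t.
x ≥ 0 ⇒ t ≥ 0; y ≥ 0 ⇒ t ≤ 7. So t ∈ [0, 7]: 8 solutions.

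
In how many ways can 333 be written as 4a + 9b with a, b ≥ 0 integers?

gcd(9, 4) = 1  (9 = 2*4 + 1, 4 = 4*1).
Back-substituting, 4*(-2) + 9*(1) = 1.
Scale by 333: one solution is (-666, 333). Reduce a mod 9: (0, 37).
General: a = 0 + 9t, b = 37 - 4t.
a ≥ 0 ⇒ t ≥ 0; b ≥ 0 ⇒ t ≤ 9. So t ∈ [0, 9]: 10 solutions.

10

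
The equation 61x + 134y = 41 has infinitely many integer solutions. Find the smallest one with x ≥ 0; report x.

gcd(134, 61) = 1  (134 = 2×61 + 12, 61 = 5×12 + 1, 12 = 12×1).
1 divides 41, so solutions exist.
Back-substituting, 61×(11) + 134×(-5) = 1.
Scale by 41/1 = 41: (x₀, y₀) = (451, -205).
General solution: x = 451 + 134t, y = -205 - 61t for integer t.
x ≥ 0: smallest is 451 mod 134 = 49 (at t = -3), with y = -22.

49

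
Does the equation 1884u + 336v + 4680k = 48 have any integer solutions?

gcd(1884, 336) = 12.
gcd(12, 4680) = 12.
12 divides 48, so integer solutions exist.

yes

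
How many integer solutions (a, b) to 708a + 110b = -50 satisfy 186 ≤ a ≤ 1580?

gcd(708, 110) = 2  (708 = 6×110 + 48, 110 = 2×48 + 14, 48 = 3×14 + 6, 14 = 2×6 + 2, 6 = 3×2).
Back-substituting, 708×(-16) + 110×(103) = 2.
Scale by -25: particular solution (400, -2575); reduce a mod 55: (15, -97).
General solution: a = 15 + 55t, b = -97 - 354t for integer t.
186 ≤ 15 + 55t ≤ 1580 gives t ∈ [4, 28], which is 25 values.

25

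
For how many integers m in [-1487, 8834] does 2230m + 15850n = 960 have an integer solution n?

6

gcd(15850, 2230):
  15850 = 7×2230 + 240
  2230 = 9×240 + 70
  240 = 3×70 + 30
  70 = 2×30 + 10
  30 = 3×10
so gcd(15850, 2230) = 10.
Back-substitute for Bézout coefficients:
  10 = 70 - 2×30
  ... = 2230×(462) + 15850×(-65)
Scale by 96: particular solution (44352, -6240); reduce m mod 1585: (1557, -219).
General solution: m = 1557 + 1585t, n = -219 - 223t for integer t.
-1487 ≤ 1557 + 1585t ≤ 8834 gives t ∈ [-1, 4], which is 6 values.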